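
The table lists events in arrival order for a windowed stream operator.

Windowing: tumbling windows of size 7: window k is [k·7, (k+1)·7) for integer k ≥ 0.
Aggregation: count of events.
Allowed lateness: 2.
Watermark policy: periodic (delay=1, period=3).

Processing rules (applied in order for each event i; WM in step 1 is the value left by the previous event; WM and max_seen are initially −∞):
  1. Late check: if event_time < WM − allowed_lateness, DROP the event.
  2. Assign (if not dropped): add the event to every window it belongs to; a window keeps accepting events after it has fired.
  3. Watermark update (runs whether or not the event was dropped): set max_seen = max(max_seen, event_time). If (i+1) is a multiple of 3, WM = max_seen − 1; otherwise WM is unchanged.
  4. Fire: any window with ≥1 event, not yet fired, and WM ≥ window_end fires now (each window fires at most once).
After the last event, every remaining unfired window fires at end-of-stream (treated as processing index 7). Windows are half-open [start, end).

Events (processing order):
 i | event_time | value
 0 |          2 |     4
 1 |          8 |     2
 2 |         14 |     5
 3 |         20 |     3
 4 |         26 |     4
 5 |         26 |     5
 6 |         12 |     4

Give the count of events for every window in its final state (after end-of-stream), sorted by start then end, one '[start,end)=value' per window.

[0,7)=1 [7,14)=1 [14,21)=2 [21,28)=2

i=0 t=2 v=4: → [0,7); WM=−∞
i=1 t=8 v=2: → [7,14); WM=−∞
i=2 t=14 v=5: → [14,21); WM=13; [0,7) fires=1
i=3 t=20 v=3: → [14,21); WM=13
i=4 t=26 v=4: → [21,28); WM=13
i=5 t=26 v=5: → [21,28); WM=25; [7,14) fires=1 [14,21) fires=2
i=6 t=12 v=4: DROP (t<25-2); WM=25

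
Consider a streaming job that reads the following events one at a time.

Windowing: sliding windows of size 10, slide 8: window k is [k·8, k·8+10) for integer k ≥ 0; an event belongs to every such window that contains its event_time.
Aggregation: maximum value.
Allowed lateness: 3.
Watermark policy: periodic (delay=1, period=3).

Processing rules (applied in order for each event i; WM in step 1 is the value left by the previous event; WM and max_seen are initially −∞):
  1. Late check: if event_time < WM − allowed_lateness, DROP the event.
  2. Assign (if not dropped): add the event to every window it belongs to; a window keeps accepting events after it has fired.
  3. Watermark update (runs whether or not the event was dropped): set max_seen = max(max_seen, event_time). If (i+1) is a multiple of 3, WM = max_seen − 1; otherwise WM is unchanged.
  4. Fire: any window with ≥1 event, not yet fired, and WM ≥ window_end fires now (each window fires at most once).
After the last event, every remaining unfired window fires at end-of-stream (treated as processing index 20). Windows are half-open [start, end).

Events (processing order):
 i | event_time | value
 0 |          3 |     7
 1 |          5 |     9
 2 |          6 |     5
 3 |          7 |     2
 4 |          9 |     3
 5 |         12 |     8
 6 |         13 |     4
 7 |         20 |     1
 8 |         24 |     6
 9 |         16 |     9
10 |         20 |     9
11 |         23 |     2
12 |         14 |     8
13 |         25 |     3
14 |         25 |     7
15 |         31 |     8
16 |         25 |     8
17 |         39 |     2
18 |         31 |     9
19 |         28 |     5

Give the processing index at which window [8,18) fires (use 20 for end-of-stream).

i=0 t=3 v=7: → [0,10); WM=−∞
i=1 t=5 v=9: → [0,10); WM=−∞
i=2 t=6 v=5: → [0,10); WM=5
i=3 t=7 v=2: → [0,10); WM=5
i=4 t=9 v=3: → [8,18),[0,10); WM=5
i=5 t=12 v=8: → [8,18); WM=11; [0,10) fires=9
i=6 t=13 v=4: → [8,18); WM=11
i=7 t=20 v=1: → [16,26); WM=11
i=8 t=24 v=6: → [24,34),[16,26); WM=23; [8,18) fires=8
i=9 t=16 v=9: DROP (t<23-3); WM=23
i=10 t=20 v=9: → [16,26); WM=23
i=11 t=23 v=2: → [16,26); WM=23
i=12 t=14 v=8: DROP (t<23-3); WM=23
i=13 t=25 v=3: → [24,34),[16,26); WM=23
i=14 t=25 v=7: → [24,34),[16,26); WM=24
i=15 t=31 v=8: → [24,34); WM=24
i=16 t=25 v=8: → [24,34),[16,26); WM=24
i=17 t=39 v=2: → [32,42); WM=38; [16,26) fires=9 [24,34) fires=8
i=18 t=31 v=9: DROP (t<38-3); WM=38
i=19 t=28 v=5: DROP (t<38-3); WM=38

8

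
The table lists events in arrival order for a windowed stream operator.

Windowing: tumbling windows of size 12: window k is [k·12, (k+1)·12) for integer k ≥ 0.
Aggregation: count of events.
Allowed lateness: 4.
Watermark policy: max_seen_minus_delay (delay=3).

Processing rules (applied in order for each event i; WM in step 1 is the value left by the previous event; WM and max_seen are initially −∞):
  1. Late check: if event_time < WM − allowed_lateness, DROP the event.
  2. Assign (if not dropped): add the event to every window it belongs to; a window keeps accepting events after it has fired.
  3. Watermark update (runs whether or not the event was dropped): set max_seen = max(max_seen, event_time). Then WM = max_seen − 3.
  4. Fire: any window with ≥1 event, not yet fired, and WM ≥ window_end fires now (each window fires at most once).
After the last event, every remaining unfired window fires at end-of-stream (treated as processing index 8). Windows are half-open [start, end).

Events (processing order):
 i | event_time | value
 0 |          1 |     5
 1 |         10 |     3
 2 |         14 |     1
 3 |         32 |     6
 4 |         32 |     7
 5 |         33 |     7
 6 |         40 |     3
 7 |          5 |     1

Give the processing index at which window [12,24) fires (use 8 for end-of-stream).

3

i=0 t=1 v=5: → [0,12); WM=-2
i=1 t=10 v=3: → [0,12); WM=7
i=2 t=14 v=1: → [12,24); WM=11
i=3 t=32 v=6: → [24,36); WM=29; [0,12) fires=2 [12,24) fires=1
i=4 t=32 v=7: → [24,36); WM=29
i=5 t=33 v=7: → [24,36); WM=30
i=6 t=40 v=3: → [36,48); WM=37; [24,36) fires=3
i=7 t=5 v=1: DROP (t<37-4); WM=37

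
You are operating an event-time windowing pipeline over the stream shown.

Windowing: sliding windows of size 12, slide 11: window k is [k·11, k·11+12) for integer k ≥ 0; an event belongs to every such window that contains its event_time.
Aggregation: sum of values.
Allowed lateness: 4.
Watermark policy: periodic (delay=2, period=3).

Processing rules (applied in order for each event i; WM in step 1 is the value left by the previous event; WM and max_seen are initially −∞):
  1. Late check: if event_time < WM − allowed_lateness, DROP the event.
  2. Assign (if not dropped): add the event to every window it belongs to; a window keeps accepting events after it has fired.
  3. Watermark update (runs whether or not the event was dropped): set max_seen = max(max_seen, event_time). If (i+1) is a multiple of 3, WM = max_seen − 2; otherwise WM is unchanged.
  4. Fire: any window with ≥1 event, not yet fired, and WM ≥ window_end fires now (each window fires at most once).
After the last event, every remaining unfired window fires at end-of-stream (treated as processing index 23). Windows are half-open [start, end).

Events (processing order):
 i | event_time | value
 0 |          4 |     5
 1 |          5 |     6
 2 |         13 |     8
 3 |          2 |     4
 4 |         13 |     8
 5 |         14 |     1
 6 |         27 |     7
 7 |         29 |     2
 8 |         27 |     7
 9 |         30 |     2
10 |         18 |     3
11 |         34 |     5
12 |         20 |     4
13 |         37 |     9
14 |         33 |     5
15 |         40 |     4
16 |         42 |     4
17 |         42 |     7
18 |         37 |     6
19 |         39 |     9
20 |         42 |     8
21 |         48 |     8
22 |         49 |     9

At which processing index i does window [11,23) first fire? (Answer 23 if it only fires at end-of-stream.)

i=0 t=4 v=5: → [0,12); WM=−∞
i=1 t=5 v=6: → [0,12); WM=−∞
i=2 t=13 v=8: → [11,23); WM=11
i=3 t=2 v=4: DROP (t<11-4); WM=11
i=4 t=13 v=8: → [11,23); WM=11
i=5 t=14 v=1: → [11,23); WM=12; [0,12) fires=11
i=6 t=27 v=7: → [22,34); WM=12
i=7 t=29 v=2: → [22,34); WM=12
i=8 t=27 v=7: → [22,34); WM=27; [11,23) fires=17
i=9 t=30 v=2: → [22,34); WM=27
i=10 t=18 v=3: DROP (t<27-4); WM=27
i=11 t=34 v=5: → [33,45); WM=32
i=12 t=20 v=4: DROP (t<32-4); WM=32
i=13 t=37 v=9: → [33,45); WM=32
i=14 t=33 v=5: → [33,45),[22,34); WM=35; [22,34) fires=23
i=15 t=40 v=4: → [33,45); WM=35
i=16 t=42 v=4: → [33,45); WM=35
i=17 t=42 v=7: → [33,45); WM=40
i=18 t=37 v=6: → [33,45); WM=40
i=19 t=39 v=9: → [33,45); WM=40
i=20 t=42 v=8: → [33,45); WM=40
i=21 t=48 v=8: → [44,56); WM=40
i=22 t=49 v=9: → [44,56); WM=40

8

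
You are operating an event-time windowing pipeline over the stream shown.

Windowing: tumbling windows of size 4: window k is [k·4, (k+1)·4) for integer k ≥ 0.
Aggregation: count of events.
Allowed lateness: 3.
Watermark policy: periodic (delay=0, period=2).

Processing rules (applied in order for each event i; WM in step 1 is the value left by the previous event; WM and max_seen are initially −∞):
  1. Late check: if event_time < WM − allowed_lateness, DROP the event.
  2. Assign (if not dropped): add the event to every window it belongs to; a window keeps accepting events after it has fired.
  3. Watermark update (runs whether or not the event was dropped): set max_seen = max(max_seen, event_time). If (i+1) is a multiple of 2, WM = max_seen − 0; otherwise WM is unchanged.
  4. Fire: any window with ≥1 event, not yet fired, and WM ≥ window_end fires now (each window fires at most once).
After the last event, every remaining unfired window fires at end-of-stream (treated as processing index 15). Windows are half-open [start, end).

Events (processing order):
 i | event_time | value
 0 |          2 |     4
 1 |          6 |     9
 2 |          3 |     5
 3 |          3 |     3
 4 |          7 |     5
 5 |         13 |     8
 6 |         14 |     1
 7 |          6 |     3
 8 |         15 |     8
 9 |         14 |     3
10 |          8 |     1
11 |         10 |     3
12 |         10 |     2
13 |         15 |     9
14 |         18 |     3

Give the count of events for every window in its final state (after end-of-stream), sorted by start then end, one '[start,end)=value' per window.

[0,4)=3 [4,8)=2 [12,16)=5 [16,20)=1

i=0 t=2 v=4: → [0,4); WM=−∞
i=1 t=6 v=9: → [4,8); WM=6; [0,4) fires=1
i=2 t=3 v=5: → [0,4); WM=6
i=3 t=3 v=3: → [0,4); WM=6
i=4 t=7 v=5: → [4,8); WM=6
i=5 t=13 v=8: → [12,16); WM=13; [4,8) fires=2
i=6 t=14 v=1: → [12,16); WM=13
i=7 t=6 v=3: DROP (t<13-3); WM=14
i=8 t=15 v=8: → [12,16); WM=14
i=9 t=14 v=3: → [12,16); WM=15
i=10 t=8 v=1: DROP (t<15-3); WM=15
i=11 t=10 v=3: DROP (t<15-3); WM=15
i=12 t=10 v=2: DROP (t<15-3); WM=15
i=13 t=15 v=9: → [12,16); WM=15
i=14 t=18 v=3: → [16,20); WM=15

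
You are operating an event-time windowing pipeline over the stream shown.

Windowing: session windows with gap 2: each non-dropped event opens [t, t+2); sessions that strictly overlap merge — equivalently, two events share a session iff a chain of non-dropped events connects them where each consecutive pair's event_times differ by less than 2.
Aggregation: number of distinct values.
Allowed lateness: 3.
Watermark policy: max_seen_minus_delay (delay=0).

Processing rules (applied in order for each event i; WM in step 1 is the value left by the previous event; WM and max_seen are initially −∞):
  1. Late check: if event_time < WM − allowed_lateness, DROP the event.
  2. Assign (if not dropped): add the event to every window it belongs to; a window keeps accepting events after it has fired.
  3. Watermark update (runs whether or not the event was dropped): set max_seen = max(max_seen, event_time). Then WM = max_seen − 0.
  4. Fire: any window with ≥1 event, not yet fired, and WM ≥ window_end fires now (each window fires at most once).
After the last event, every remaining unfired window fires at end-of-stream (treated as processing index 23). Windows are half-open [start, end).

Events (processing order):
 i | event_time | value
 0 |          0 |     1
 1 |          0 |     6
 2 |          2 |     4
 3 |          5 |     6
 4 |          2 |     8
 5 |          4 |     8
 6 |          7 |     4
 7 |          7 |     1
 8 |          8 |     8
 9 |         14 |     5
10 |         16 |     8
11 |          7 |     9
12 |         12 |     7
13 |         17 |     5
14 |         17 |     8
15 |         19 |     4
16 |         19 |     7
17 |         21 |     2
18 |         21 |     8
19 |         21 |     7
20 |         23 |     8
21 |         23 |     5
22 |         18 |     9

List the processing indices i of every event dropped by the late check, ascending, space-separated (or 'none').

11 12 22

i=0 t=0 v=1: → [0,2); WM=0
i=1 t=0 v=6: → [0,2); WM=0
i=2 t=2 v=4: → [2,4); WM=2
i=3 t=5 v=6: → [5,7); WM=5
i=4 t=2 v=8: → [2,4); WM=5
i=5 t=4 v=8: → [4,7); WM=5
i=6 t=7 v=4: → [7,9); WM=7
i=7 t=7 v=1: → [7,9); WM=7
i=8 t=8 v=8: → [7,10); WM=8
i=9 t=14 v=5: → [14,16); WM=14
i=10 t=16 v=8: → [16,18); WM=16
i=11 t=7 v=9: DROP (t<16-3); WM=16
i=12 t=12 v=7: DROP (t<16-3); WM=16
i=13 t=17 v=5: → [16,19); WM=17
i=14 t=17 v=8: → [16,19); WM=17
i=15 t=19 v=4: → [19,21); WM=19
i=16 t=19 v=7: → [19,21); WM=19
i=17 t=21 v=2: → [21,23); WM=21
i=18 t=21 v=8: → [21,23); WM=21
i=19 t=21 v=7: → [21,23); WM=21
i=20 t=23 v=8: → [23,25); WM=23
i=21 t=23 v=5: → [23,25); WM=23
i=22 t=18 v=9: DROP (t<23-3); WM=23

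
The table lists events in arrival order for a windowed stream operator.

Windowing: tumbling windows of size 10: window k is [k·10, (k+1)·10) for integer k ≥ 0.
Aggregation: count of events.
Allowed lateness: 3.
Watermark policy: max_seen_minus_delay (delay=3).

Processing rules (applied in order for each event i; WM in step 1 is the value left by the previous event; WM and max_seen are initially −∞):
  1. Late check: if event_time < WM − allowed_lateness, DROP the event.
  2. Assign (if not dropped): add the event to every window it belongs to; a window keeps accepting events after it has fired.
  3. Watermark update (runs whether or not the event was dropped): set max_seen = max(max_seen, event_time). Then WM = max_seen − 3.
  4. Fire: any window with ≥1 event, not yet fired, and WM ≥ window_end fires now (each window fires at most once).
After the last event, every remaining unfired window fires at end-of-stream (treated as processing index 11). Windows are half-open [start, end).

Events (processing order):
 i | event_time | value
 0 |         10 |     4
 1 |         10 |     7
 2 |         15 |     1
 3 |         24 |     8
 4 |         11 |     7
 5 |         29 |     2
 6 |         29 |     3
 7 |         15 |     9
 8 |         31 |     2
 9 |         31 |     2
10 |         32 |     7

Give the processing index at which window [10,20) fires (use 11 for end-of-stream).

3

i=0 t=10 v=4: → [10,20); WM=7
i=1 t=10 v=7: → [10,20); WM=7
i=2 t=15 v=1: → [10,20); WM=12
i=3 t=24 v=8: → [20,30); WM=21; [10,20) fires=3
i=4 t=11 v=7: DROP (t<21-3); WM=21
i=5 t=29 v=2: → [20,30); WM=26
i=6 t=29 v=3: → [20,30); WM=26
i=7 t=15 v=9: DROP (t<26-3); WM=26
i=8 t=31 v=2: → [30,40); WM=28
i=9 t=31 v=2: → [30,40); WM=28
i=10 t=32 v=7: → [30,40); WM=29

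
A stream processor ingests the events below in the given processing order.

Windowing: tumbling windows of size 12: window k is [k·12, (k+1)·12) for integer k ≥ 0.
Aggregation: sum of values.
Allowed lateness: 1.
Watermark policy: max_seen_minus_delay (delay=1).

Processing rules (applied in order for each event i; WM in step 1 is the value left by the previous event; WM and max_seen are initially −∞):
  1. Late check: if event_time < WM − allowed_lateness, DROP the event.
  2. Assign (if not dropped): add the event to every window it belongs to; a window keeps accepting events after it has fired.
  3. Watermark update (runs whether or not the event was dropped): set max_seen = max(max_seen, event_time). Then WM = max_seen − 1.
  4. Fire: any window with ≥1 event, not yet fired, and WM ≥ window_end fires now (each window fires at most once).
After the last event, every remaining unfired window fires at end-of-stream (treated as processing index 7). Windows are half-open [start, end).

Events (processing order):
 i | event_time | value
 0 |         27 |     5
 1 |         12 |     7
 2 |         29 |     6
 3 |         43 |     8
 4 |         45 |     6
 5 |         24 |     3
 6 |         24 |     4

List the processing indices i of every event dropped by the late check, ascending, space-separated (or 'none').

i=0 t=27 v=5: → [24,36); WM=26
i=1 t=12 v=7: DROP (t<26-1); WM=26
i=2 t=29 v=6: → [24,36); WM=28
i=3 t=43 v=8: → [36,48); WM=42; [24,36) fires=11
i=4 t=45 v=6: → [36,48); WM=44
i=5 t=24 v=3: DROP (t<44-1); WM=44
i=6 t=24 v=4: DROP (t<44-1); WM=44

1 5 6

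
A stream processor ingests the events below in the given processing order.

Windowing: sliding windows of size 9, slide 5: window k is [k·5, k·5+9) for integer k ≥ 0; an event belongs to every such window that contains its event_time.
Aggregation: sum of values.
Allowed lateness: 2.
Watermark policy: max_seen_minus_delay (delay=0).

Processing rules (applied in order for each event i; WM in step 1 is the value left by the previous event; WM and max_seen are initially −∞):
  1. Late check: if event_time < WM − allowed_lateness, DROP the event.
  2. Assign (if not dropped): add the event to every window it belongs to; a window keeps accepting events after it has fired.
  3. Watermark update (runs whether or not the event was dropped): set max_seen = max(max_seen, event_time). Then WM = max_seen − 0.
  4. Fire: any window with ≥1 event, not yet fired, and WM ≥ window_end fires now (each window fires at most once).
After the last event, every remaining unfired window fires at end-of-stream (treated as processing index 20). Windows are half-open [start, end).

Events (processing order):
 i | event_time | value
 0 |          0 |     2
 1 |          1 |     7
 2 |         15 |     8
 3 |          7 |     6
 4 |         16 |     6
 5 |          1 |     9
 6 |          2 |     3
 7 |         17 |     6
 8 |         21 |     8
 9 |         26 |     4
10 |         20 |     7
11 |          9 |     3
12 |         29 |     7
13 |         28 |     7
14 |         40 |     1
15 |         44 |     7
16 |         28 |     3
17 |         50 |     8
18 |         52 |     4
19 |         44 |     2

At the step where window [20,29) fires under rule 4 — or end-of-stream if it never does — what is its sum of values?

12

i=0 t=0 v=2: → [0,9); WM=0
i=1 t=1 v=7: → [0,9); WM=1
i=2 t=15 v=8: → [15,24),[10,19); WM=15; [0,9) fires=9
i=3 t=7 v=6: DROP (t<15-2); WM=15
i=4 t=16 v=6: → [15,24),[10,19); WM=16
i=5 t=1 v=9: DROP (t<16-2); WM=16
i=6 t=2 v=3: DROP (t<16-2); WM=16
i=7 t=17 v=6: → [15,24),[10,19); WM=17
i=8 t=21 v=8: → [20,29),[15,24); WM=21; [10,19) fires=20
i=9 t=26 v=4: → [25,34),[20,29); WM=26; [15,24) fires=28
i=10 t=20 v=7: DROP (t<26-2); WM=26
i=11 t=9 v=3: DROP (t<26-2); WM=26
i=12 t=29 v=7: → [25,34); WM=29; [20,29) fires=12
i=13 t=28 v=7: → [25,34),[20,29); WM=29
i=14 t=40 v=1: → [40,49),[35,44); WM=40; [25,34) fires=18
i=15 t=44 v=7: → [40,49); WM=44; [35,44) fires=1
i=16 t=28 v=3: DROP (t<44-2); WM=44
i=17 t=50 v=8: → [50,59),[45,54); WM=50; [40,49) fires=8
i=18 t=52 v=4: → [50,59),[45,54); WM=52
i=19 t=44 v=2: DROP (t<52-2); WM=52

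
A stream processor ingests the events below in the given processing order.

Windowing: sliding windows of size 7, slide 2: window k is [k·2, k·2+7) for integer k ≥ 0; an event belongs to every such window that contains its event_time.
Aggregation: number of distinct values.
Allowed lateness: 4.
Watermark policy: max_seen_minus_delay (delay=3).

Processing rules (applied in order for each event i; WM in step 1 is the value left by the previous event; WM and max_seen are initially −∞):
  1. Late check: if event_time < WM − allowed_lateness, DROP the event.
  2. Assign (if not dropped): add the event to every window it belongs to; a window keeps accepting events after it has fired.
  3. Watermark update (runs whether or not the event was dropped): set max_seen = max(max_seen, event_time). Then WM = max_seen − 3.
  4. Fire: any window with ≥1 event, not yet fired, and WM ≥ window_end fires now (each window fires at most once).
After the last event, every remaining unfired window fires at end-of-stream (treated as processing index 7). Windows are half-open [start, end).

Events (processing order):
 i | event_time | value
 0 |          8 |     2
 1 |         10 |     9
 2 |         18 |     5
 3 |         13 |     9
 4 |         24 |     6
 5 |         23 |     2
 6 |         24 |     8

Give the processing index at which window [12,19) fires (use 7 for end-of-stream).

i=0 t=8 v=2: → [8,15),[6,13),[4,11),[2,9); WM=5
i=1 t=10 v=9: → [10,17),[8,15),[6,13),[4,11); WM=7
i=2 t=18 v=5: → [18,25),[16,23),[14,21),[12,19); WM=15; [2,9) fires=1 [4,11) fires=2 [6,13) fires=2 [8,15) fires=2
i=3 t=13 v=9: → [12,19),[10,17),[8,15); WM=15
i=4 t=24 v=6: → [24,31),[22,29),[20,27),[18,25); WM=21; [10,17) fires=1 [12,19) fires=2 [14,21) fires=1
i=5 t=23 v=2: → [22,29),[20,27),[18,25); WM=21
i=6 t=24 v=8: → [24,31),[22,29),[20,27),[18,25); WM=21

4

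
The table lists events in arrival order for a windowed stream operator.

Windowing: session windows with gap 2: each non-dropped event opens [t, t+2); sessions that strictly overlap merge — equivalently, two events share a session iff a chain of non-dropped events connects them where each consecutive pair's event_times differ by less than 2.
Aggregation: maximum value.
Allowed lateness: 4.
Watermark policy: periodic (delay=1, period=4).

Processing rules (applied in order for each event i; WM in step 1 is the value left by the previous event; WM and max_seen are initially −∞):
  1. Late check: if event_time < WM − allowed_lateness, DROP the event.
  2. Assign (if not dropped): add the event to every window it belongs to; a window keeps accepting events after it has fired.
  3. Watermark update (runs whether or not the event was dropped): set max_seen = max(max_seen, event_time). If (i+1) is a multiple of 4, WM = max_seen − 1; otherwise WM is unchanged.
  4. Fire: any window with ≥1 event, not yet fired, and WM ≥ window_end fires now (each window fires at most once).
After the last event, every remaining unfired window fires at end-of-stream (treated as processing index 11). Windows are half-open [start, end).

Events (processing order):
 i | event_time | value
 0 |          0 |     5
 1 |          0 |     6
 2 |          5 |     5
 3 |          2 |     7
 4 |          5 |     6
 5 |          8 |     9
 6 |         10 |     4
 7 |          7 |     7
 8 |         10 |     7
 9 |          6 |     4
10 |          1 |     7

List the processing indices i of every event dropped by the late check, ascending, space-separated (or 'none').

10

i=0 t=0 v=5: → [0,2); WM=−∞
i=1 t=0 v=6: → [0,2); WM=−∞
i=2 t=5 v=5: → [5,7); WM=−∞
i=3 t=2 v=7: → [2,4); WM=4
i=4 t=5 v=6: → [5,7); WM=4
i=5 t=8 v=9: → [8,10); WM=4
i=6 t=10 v=4: → [10,12); WM=4
i=7 t=7 v=7: → [7,10); WM=9
i=8 t=10 v=7: → [10,12); WM=9
i=9 t=6 v=4: → [5,10); WM=9
i=10 t=1 v=7: DROP (t<9-4); WM=9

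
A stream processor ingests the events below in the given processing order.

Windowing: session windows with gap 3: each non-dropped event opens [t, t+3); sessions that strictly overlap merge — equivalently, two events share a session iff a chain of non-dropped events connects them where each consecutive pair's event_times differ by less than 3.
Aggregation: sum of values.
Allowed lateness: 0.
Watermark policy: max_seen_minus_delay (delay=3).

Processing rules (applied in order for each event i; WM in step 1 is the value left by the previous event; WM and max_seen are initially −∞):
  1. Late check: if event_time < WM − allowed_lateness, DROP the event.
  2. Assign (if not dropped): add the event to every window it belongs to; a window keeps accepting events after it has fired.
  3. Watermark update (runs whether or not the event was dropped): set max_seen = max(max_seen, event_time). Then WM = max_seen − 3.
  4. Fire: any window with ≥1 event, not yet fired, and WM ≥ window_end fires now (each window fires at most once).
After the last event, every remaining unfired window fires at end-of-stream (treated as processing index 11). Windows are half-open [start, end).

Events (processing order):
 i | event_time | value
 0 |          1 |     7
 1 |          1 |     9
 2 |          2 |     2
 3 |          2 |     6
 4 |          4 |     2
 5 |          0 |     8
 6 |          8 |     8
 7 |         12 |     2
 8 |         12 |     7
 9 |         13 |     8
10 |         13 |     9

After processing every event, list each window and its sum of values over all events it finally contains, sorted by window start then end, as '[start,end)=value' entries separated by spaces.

i=0 t=1 v=7: → [1,4); WM=-2
i=1 t=1 v=9: → [1,4); WM=-2
i=2 t=2 v=2: → [1,5); WM=-1
i=3 t=2 v=6: → [1,5); WM=-1
i=4 t=4 v=2: → [1,7); WM=1
i=5 t=0 v=8: DROP (t<1-0); WM=1
i=6 t=8 v=8: → [8,11); WM=5
i=7 t=12 v=2: → [12,15); WM=9
i=8 t=12 v=7: → [12,15); WM=9
i=9 t=13 v=8: → [12,16); WM=10
i=10 t=13 v=9: → [12,16); WM=10

[1,7)=26 [8,11)=8 [12,16)=26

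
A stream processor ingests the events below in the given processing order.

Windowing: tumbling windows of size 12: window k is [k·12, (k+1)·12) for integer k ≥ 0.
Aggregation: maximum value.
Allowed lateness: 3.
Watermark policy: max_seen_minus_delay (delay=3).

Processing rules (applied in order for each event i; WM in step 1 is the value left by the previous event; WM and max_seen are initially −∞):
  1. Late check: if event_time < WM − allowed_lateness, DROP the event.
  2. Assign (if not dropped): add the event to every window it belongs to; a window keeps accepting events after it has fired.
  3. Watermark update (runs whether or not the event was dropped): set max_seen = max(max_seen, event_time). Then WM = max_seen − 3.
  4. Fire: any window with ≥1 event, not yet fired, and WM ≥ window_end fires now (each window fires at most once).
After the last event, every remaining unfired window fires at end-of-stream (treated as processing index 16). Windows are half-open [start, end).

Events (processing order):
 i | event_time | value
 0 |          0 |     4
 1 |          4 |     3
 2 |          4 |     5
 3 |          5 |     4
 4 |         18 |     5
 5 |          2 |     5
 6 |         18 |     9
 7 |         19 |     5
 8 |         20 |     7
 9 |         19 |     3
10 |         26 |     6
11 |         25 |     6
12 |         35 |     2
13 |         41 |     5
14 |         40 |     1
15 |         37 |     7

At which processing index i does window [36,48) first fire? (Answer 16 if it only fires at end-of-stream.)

16

i=0 t=0 v=4: → [0,12); WM=-3
i=1 t=4 v=3: → [0,12); WM=1
i=2 t=4 v=5: → [0,12); WM=1
i=3 t=5 v=4: → [0,12); WM=2
i=4 t=18 v=5: → [12,24); WM=15; [0,12) fires=5
i=5 t=2 v=5: DROP (t<15-3); WM=15
i=6 t=18 v=9: → [12,24); WM=15
i=7 t=19 v=5: → [12,24); WM=16
i=8 t=20 v=7: → [12,24); WM=17
i=9 t=19 v=3: → [12,24); WM=17
i=10 t=26 v=6: → [24,36); WM=23
i=11 t=25 v=6: → [24,36); WM=23
i=12 t=35 v=2: → [24,36); WM=32; [12,24) fires=9
i=13 t=41 v=5: → [36,48); WM=38; [24,36) fires=6
i=14 t=40 v=1: → [36,48); WM=38
i=15 t=37 v=7: → [36,48); WM=38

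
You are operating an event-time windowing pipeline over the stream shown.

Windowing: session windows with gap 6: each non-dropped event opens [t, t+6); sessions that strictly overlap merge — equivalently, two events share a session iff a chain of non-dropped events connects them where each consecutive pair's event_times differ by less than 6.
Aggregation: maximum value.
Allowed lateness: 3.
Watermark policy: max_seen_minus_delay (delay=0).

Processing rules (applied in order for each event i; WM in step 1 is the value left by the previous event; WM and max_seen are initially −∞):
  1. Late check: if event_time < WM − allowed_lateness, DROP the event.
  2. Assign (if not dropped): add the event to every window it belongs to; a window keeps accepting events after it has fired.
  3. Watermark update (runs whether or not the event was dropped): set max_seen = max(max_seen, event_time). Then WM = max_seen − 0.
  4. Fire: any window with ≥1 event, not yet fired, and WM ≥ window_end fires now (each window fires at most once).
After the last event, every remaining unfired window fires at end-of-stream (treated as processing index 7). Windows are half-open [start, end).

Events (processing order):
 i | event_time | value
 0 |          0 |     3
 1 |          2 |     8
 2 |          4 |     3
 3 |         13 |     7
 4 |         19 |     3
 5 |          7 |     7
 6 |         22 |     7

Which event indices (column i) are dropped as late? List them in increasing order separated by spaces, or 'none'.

i=0 t=0 v=3: → [0,6); WM=0
i=1 t=2 v=8: → [0,8); WM=2
i=2 t=4 v=3: → [0,10); WM=4
i=3 t=13 v=7: → [13,19); WM=13
i=4 t=19 v=3: → [19,25); WM=19
i=5 t=7 v=7: DROP (t<19-3); WM=19
i=6 t=22 v=7: → [19,28); WM=22

5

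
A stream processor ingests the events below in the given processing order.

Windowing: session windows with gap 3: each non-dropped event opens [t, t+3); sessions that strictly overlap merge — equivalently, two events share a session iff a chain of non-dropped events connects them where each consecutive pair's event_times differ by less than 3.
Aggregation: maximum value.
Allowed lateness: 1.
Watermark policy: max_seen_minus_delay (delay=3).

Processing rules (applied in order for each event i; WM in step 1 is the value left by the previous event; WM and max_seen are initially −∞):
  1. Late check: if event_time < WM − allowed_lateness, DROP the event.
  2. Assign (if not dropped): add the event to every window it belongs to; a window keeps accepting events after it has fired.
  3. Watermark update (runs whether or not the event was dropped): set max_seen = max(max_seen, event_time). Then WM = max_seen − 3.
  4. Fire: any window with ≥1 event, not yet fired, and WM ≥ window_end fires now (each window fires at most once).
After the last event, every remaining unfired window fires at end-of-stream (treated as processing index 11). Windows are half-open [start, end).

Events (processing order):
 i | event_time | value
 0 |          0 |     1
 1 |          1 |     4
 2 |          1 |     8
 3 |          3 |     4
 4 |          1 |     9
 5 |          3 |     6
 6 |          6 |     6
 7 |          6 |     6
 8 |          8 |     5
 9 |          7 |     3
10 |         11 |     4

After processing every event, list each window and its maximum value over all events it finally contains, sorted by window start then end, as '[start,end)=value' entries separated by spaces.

i=0 t=0 v=1: → [0,3); WM=-3
i=1 t=1 v=4: → [0,4); WM=-2
i=2 t=1 v=8: → [0,4); WM=-2
i=3 t=3 v=4: → [0,6); WM=0
i=4 t=1 v=9: → [0,6); WM=0
i=5 t=3 v=6: → [0,6); WM=0
i=6 t=6 v=6: → [6,9); WM=3
i=7 t=6 v=6: → [6,9); WM=3
i=8 t=8 v=5: → [6,11); WM=5
i=9 t=7 v=3: → [6,11); WM=5
i=10 t=11 v=4: → [11,14); WM=8

[0,6)=9 [6,11)=6 [11,14)=4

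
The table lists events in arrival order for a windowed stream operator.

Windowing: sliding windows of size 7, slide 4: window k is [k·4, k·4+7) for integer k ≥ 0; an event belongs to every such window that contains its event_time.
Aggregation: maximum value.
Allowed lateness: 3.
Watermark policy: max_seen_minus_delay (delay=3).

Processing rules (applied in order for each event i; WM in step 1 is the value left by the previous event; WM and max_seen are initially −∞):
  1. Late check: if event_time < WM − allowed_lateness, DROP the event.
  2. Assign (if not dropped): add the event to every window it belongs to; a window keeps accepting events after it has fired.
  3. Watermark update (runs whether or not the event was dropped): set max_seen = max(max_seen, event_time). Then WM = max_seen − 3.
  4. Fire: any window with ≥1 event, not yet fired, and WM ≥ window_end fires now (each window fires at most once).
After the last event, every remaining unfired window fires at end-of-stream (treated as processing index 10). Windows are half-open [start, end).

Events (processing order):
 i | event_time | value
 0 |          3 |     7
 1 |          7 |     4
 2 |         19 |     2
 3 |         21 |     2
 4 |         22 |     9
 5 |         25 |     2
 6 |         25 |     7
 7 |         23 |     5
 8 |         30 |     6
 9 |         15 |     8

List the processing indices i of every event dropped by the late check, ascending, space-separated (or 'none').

9

i=0 t=3 v=7: → [0,7); WM=0
i=1 t=7 v=4: → [4,11); WM=4
i=2 t=19 v=2: → [16,23); WM=16; [0,7) fires=7 [4,11) fires=4
i=3 t=21 v=2: → [20,27),[16,23); WM=18
i=4 t=22 v=9: → [20,27),[16,23); WM=19
i=5 t=25 v=2: → [24,31),[20,27); WM=22
i=6 t=25 v=7: → [24,31),[20,27); WM=22
i=7 t=23 v=5: → [20,27); WM=22
i=8 t=30 v=6: → [28,35),[24,31); WM=27; [16,23) fires=9 [20,27) fires=9
i=9 t=15 v=8: DROP (t<27-3); WM=27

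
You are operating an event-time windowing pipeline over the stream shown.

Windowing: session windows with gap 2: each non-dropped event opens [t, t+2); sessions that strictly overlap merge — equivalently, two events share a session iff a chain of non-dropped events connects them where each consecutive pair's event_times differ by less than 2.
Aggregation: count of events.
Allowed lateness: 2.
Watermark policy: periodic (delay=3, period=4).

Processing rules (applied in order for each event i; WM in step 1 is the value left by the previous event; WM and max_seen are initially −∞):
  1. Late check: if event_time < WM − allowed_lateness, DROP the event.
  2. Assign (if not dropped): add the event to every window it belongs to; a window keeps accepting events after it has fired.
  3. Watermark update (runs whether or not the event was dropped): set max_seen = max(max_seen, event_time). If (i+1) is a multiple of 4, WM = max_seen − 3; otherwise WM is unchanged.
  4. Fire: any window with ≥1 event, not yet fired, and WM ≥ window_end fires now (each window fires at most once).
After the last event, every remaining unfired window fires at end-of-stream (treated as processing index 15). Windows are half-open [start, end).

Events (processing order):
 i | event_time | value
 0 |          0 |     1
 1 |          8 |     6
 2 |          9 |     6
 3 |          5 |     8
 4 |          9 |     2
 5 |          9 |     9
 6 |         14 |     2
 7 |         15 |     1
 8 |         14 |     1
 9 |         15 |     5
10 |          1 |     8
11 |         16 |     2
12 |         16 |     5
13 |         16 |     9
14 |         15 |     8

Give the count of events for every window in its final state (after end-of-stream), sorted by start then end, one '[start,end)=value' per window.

[0,2)=1 [5,7)=1 [8,11)=4 [14,18)=8

i=0 t=0 v=1: → [0,2); WM=−∞
i=1 t=8 v=6: → [8,10); WM=−∞
i=2 t=9 v=6: → [8,11); WM=−∞
i=3 t=5 v=8: → [5,7); WM=6
i=4 t=9 v=2: → [8,11); WM=6
i=5 t=9 v=9: → [8,11); WM=6
i=6 t=14 v=2: → [14,16); WM=6
i=7 t=15 v=1: → [14,17); WM=12
i=8 t=14 v=1: → [14,17); WM=12
i=9 t=15 v=5: → [14,17); WM=12
i=10 t=1 v=8: DROP (t<12-2); WM=12
i=11 t=16 v=2: → [14,18); WM=13
i=12 t=16 v=5: → [14,18); WM=13
i=13 t=16 v=9: → [14,18); WM=13
i=14 t=15 v=8: → [14,18); WM=13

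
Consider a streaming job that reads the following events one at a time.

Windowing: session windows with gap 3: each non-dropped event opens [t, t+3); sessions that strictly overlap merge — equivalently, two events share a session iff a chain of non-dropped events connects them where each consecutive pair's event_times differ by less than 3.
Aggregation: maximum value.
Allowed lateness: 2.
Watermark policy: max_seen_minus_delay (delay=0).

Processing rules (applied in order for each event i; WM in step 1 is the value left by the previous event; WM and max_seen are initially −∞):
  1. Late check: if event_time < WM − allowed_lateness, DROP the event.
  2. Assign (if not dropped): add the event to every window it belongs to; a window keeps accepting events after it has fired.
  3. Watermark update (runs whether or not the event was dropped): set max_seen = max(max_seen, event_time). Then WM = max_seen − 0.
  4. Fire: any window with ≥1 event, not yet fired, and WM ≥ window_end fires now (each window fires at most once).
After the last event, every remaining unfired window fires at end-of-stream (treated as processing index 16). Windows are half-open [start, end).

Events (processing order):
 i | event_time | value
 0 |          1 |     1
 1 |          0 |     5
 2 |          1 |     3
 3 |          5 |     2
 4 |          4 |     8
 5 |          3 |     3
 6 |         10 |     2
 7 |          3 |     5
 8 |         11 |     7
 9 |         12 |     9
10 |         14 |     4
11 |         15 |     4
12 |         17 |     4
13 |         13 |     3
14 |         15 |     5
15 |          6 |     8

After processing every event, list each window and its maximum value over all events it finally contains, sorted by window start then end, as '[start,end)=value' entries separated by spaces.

i=0 t=1 v=1: → [1,4); WM=1
i=1 t=0 v=5: → [0,4); WM=1
i=2 t=1 v=3: → [0,4); WM=1
i=3 t=5 v=2: → [5,8); WM=5
i=4 t=4 v=8: → [4,8); WM=5
i=5 t=3 v=3: → [0,8); WM=5
i=6 t=10 v=2: → [10,13); WM=10
i=7 t=3 v=5: DROP (t<10-2); WM=10
i=8 t=11 v=7: → [10,14); WM=11
i=9 t=12 v=9: → [10,15); WM=12
i=10 t=14 v=4: → [10,17); WM=14
i=11 t=15 v=4: → [10,18); WM=15
i=12 t=17 v=4: → [10,20); WM=17
i=13 t=13 v=3: DROP (t<17-2); WM=17
i=14 t=15 v=5: → [10,20); WM=17
i=15 t=6 v=8: DROP (t<17-2); WM=17

[0,8)=8 [10,20)=9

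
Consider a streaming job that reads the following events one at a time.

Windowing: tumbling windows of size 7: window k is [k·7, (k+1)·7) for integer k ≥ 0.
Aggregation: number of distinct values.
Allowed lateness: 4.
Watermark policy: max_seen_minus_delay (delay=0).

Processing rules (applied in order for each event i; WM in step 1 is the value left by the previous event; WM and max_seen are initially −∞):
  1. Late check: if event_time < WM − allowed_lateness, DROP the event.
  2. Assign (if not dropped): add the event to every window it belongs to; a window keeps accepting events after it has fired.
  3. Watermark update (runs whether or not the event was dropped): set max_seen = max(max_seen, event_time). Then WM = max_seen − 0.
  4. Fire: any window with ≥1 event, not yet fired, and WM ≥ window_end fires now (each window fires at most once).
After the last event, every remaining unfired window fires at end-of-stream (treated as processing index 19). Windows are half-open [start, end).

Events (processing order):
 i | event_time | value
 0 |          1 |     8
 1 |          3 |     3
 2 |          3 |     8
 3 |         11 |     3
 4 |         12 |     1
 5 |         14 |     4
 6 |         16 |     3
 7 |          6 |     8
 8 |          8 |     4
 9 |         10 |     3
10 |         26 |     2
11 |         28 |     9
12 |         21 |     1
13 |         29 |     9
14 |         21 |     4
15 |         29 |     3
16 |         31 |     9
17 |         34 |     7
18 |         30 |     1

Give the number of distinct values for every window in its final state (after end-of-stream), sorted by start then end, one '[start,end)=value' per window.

i=0 t=1 v=8: → [0,7); WM=1
i=1 t=3 v=3: → [0,7); WM=3
i=2 t=3 v=8: → [0,7); WM=3
i=3 t=11 v=3: → [7,14); WM=11; [0,7) fires=2
i=4 t=12 v=1: → [7,14); WM=12
i=5 t=14 v=4: → [14,21); WM=14; [7,14) fires=2
i=6 t=16 v=3: → [14,21); WM=16
i=7 t=6 v=8: DROP (t<16-4); WM=16
i=8 t=8 v=4: DROP (t<16-4); WM=16
i=9 t=10 v=3: DROP (t<16-4); WM=16
i=10 t=26 v=2: → [21,28); WM=26; [14,21) fires=2
i=11 t=28 v=9: → [28,35); WM=28; [21,28) fires=1
i=12 t=21 v=1: DROP (t<28-4); WM=28
i=13 t=29 v=9: → [28,35); WM=29
i=14 t=21 v=4: DROP (t<29-4); WM=29
i=15 t=29 v=3: → [28,35); WM=29
i=16 t=31 v=9: → [28,35); WM=31
i=17 t=34 v=7: → [28,35); WM=34
i=18 t=30 v=1: → [28,35); WM=34

[0,7)=2 [7,14)=2 [14,21)=2 [21,28)=1 [28,35)=4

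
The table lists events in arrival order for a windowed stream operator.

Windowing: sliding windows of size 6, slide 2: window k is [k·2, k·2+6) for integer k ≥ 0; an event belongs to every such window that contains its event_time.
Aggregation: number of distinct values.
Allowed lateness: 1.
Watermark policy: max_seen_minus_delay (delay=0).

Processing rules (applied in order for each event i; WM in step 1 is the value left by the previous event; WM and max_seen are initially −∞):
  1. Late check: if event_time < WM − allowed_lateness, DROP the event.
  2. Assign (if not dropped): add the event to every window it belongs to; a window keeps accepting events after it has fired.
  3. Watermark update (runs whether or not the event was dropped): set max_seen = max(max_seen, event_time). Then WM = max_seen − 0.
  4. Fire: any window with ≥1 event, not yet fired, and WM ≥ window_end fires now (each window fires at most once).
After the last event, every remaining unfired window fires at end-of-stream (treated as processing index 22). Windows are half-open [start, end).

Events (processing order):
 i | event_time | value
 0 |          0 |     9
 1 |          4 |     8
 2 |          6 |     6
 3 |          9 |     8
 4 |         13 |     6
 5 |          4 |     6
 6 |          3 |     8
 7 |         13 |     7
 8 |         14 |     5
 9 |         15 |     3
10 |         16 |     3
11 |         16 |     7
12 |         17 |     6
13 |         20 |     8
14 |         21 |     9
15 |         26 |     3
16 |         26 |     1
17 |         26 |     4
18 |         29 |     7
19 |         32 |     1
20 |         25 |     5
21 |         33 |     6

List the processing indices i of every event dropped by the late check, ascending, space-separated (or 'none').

5 6 20

i=0 t=0 v=9: → [0,6); WM=0
i=1 t=4 v=8: → [4,10),[2,8),[0,6); WM=4
i=2 t=6 v=6: → [6,12),[4,10),[2,8); WM=6; [0,6) fires=2
i=3 t=9 v=8: → [8,14),[6,12),[4,10); WM=9; [2,8) fires=2
i=4 t=13 v=6: → [12,18),[10,16),[8,14); WM=13; [4,10) fires=2 [6,12) fires=2
i=5 t=4 v=6: DROP (t<13-1); WM=13
i=6 t=3 v=8: DROP (t<13-1); WM=13
i=7 t=13 v=7: → [12,18),[10,16),[8,14); WM=13
i=8 t=14 v=5: → [14,20),[12,18),[10,16); WM=14; [8,14) fires=3
i=9 t=15 v=3: → [14,20),[12,18),[10,16); WM=15
i=10 t=16 v=3: → [16,22),[14,20),[12,18); WM=16; [10,16) fires=4
i=11 t=16 v=7: → [16,22),[14,20),[12,18); WM=16
i=12 t=17 v=6: → [16,22),[14,20),[12,18); WM=17
i=13 t=20 v=8: → [20,26),[18,24),[16,22); WM=20; [12,18) fires=4 [14,20) fires=4
i=14 t=21 v=9: → [20,26),[18,24),[16,22); WM=21
i=15 t=26 v=3: → [26,32),[24,30),[22,28); WM=26; [16,22) fires=5 [18,24) fires=2 [20,26) fires=2
i=16 t=26 v=1: → [26,32),[24,30),[22,28); WM=26
i=17 t=26 v=4: → [26,32),[24,30),[22,28); WM=26
i=18 t=29 v=7: → [28,34),[26,32),[24,30); WM=29; [22,28) fires=3
i=19 t=32 v=1: → [32,38),[30,36),[28,34); WM=32; [24,30) fires=4 [26,32) fires=4
i=20 t=25 v=5: DROP (t<32-1); WM=32
i=21 t=33 v=6: → [32,38),[30,36),[28,34); WM=33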